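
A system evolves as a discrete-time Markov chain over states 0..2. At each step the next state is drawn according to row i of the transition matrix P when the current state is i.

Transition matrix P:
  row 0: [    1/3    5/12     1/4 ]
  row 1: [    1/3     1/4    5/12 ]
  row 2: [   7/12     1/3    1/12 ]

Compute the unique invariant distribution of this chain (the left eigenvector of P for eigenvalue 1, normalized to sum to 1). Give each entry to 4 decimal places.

Balance equations π_j = Σ_i π_i·P[i][j]:
  π_0 = 1/3·π_0 + 1/3·π_1 + 7/12·π_2
  π_1 = 5/12·π_0 + 1/4·π_1 + 1/3·π_2
  normalize: π_0 + π_1 + π_2 = 1
Solving the linear system gives exactly π = [79/198, 67/198, 26/99].

π = [0.3990, 0.3384, 0.2626]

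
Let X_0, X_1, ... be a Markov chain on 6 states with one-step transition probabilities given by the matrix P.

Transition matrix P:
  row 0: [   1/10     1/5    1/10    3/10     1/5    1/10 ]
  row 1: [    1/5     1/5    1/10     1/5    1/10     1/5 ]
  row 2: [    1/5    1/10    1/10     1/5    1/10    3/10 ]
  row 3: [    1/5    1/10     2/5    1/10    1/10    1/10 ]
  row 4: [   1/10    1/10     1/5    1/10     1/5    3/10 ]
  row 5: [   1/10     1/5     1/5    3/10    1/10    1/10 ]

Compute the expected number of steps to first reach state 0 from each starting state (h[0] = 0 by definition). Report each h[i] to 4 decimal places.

First-step conditioning: h[0] = 0; for i ≠ 0, h[i] = 1 + Σ_k P[i][k]·h[k].
  h[1] = 1 + 1/5·h[1] + 1/10·h[2] + 1/5·h[3] + 1/10·h[4] + 1/5·h[5]
  h[2] = 1 + 1/10·h[1] + 1/10·h[2] + 1/5·h[3] + 1/10·h[4] + 3/10·h[5]
  h[3] = 1 + 1/10·h[1] + 2/5·h[2] + 1/10·h[3] + 1/10·h[4] + 1/10·h[5]
  h[4] = 1 + 1/10·h[1] + 1/5·h[2] + 1/10·h[3] + 1/5·h[4] + 3/10·h[5]
  h[5] = 1 + 1/5·h[1] + 1/5·h[2] + 3/10·h[3] + 1/10·h[4] + 1/10·h[5]
Solving the 5×5 linear system over states ≠ 0 gives exactly h = [0, 108540/18421, 109530/18421, 990/169, 121880/18421, 118440/18421] (h[0] = 0 is the target).

h = [0.0000, 5.8922, 5.9459, 5.8580, 6.6164, 6.4296]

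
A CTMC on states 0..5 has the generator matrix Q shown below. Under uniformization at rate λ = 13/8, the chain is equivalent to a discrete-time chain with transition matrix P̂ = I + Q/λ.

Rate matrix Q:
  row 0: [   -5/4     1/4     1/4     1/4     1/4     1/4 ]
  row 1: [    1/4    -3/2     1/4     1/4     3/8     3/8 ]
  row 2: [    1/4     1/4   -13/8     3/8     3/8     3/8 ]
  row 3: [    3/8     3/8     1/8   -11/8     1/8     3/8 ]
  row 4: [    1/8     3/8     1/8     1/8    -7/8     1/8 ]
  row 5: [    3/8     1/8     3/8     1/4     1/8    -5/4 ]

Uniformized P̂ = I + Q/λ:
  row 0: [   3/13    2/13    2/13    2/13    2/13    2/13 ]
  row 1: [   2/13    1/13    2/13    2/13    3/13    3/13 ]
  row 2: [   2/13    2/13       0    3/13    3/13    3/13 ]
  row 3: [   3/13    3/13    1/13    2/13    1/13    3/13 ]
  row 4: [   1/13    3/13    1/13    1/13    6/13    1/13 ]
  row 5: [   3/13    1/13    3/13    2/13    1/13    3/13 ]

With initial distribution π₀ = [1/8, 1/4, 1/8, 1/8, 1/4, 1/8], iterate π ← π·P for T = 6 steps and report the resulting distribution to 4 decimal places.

t=0: π = [0.1250, 0.2500, 0.1250, 0.1250, 0.2500, 0.1250]
t=1: π = [0.1635, 0.1538, 0.1154, 0.1442, 0.2404, 0.1827]
t=2: π = [0.1731, 0.1575, 0.1206, 0.1442, 0.2234, 0.1812]
t=3: π = [0.1750, 0.1561, 0.1210, 0.1459, 0.2189, 0.1831]
t=4: π = [0.1758, 0.1558, 0.1213, 0.1463, 0.2172, 0.1836]
t=5: π = [0.1760, 0.1557, 0.1214, 0.1465, 0.2166, 0.1838]
t=6: π = [0.1761, 0.1557, 0.1214, 0.1465, 0.2164, 0.1839]

π = [0.1761, 0.1557, 0.1214, 0.1465, 0.2164, 0.1839]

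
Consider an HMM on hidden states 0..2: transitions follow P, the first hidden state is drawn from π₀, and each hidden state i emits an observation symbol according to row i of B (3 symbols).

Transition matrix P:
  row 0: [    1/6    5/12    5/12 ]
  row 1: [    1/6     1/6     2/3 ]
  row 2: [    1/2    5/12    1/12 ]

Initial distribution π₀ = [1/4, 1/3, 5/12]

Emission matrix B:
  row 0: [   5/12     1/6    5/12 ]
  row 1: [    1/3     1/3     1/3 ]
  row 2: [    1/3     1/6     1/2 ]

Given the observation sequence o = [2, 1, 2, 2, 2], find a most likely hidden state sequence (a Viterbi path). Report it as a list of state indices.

path = [2, 1, 2, 1, 2]

t=0: δ = [1.042e-01, 1.111e-01, 2.083e-01]  (obs o_0=2)
t=1: δ = [1.736e-02, 2.894e-02, 1.235e-02]  ψ = [2, 2, 1]  (obs o_1=1)
t=2: δ = [2.572e-03, 2.411e-03, 9.645e-03]  ψ = [2, 0, 1]  (obs o_2=2)
t=3: δ = [2.009e-03, 1.340e-03, 8.038e-04]  ψ = [2, 2, 1]  (obs o_3=2)
t=4: δ = [1.674e-04, 2.791e-04, 4.465e-04]  ψ = [2, 0, 1]  (obs o_4=2)
backtrack: best end state = 2; path = [2, 1, 2, 1, 2]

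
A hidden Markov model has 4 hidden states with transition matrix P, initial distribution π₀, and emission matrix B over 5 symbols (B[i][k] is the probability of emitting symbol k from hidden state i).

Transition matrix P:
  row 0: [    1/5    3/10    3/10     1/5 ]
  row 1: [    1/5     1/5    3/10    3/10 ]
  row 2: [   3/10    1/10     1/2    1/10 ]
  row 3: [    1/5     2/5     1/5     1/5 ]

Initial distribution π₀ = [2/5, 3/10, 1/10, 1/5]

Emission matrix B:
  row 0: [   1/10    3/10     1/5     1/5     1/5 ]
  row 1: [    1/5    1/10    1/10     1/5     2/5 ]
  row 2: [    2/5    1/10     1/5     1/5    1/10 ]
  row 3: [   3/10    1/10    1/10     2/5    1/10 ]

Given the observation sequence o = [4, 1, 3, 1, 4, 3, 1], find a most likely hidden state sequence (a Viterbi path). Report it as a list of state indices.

t=0: δ = [8.000e-02, 1.200e-01, 1.000e-02, 2.000e-02]  (obs o_0=4)
t=1: δ = [7.200e-03, 2.400e-03, 3.600e-03, 3.600e-03]  ψ = [1, 0, 1, 1]  (obs o_1=1)
t=2: δ = [2.880e-04, 4.320e-04, 4.320e-04, 5.760e-04]  ψ = [0, 0, 0, 0]  (obs o_2=3)
t=3: δ = [3.888e-05, 2.304e-05, 2.160e-05, 1.296e-05]  ψ = [2, 3, 2, 1]  (obs o_3=1)
t=4: δ = [1.555e-06, 4.666e-06, 1.166e-06, 7.776e-07]  ψ = [0, 0, 0, 0]  (obs o_4=4)
t=5: δ = [1.866e-07, 1.866e-07, 2.799e-07, 5.599e-07]  ψ = [1, 1, 1, 1]  (obs o_5=3)
t=6: δ = [3.359e-08, 2.239e-08, 1.400e-08, 1.120e-08]  ψ = [3, 3, 2, 3]  (obs o_6=1)
backtrack: best end state = 0; path = [1, 0, 2, 0, 1, 3, 0]

path = [1, 0, 2, 0, 1, 3, 0]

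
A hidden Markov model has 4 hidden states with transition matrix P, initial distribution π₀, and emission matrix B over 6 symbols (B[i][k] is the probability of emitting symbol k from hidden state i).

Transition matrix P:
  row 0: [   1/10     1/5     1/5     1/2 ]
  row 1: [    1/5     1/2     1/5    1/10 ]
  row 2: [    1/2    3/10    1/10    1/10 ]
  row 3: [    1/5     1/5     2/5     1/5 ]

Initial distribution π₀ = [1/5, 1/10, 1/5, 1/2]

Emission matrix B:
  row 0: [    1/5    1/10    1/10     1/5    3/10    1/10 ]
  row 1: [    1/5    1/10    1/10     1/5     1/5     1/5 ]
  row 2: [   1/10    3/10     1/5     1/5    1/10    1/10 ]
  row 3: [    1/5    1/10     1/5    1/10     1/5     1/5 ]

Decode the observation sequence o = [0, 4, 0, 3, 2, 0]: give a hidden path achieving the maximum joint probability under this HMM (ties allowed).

t=0: δ = [4.000e-02, 2.000e-02, 2.000e-02, 1.000e-01]  (obs o_0=0)
t=1: δ = [6.000e-03, 4.000e-03, 4.000e-03, 4.000e-03]  ψ = [3, 3, 3, 0]  (obs o_1=4)
t=2: δ = [4.000e-04, 4.000e-04, 1.600e-04, 6.000e-04]  ψ = [2, 1, 3, 0]  (obs o_2=0)
t=3: δ = [2.400e-05, 4.000e-05, 4.800e-05, 2.000e-05]  ψ = [3, 1, 3, 0]  (obs o_3=3)
t=4: δ = [2.400e-06, 2.000e-06, 1.600e-06, 2.400e-06]  ψ = [2, 1, 1, 0]  (obs o_4=2)
t=5: δ = [1.600e-07, 2.000e-07, 9.600e-08, 2.400e-07]  ψ = [2, 1, 3, 0]  (obs o_5=0)
backtrack: best end state = 3; path = [3, 0, 3, 2, 0, 3]

path = [3, 0, 3, 2, 0, 3]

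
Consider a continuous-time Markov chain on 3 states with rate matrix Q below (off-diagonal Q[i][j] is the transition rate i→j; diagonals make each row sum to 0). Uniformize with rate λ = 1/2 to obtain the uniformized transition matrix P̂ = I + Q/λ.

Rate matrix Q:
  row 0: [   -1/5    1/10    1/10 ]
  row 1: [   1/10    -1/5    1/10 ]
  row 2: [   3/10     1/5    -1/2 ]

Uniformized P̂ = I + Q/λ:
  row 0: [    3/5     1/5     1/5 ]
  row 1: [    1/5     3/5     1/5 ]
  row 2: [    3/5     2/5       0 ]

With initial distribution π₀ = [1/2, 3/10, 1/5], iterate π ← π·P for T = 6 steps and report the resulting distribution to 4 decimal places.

π = [0.4448, 0.3886, 0.1667]

t=0: π = [0.5000, 0.3000, 0.2000]
t=1: π = [0.4800, 0.3600, 0.1600]
t=2: π = [0.4560, 0.3760, 0.1680]
t=3: π = [0.4496, 0.3840, 0.1664]
t=4: π = [0.4464, 0.3869, 0.1667]
t=5: π = [0.4452, 0.3881, 0.1667]
t=6: π = [0.4448, 0.3886, 0.1667]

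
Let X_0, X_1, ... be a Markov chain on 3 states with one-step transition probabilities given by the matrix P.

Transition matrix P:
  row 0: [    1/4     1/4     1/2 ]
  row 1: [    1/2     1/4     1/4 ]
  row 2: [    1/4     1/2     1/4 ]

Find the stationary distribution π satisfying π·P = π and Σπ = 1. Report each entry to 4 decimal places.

Balance equations π_j = Σ_i π_i·P[i][j]:
  π_0 = 1/4·π_0 + 1/2·π_1 + 1/4·π_2
  π_1 = 1/4·π_0 + 1/4·π_1 + 1/2·π_2
  normalize: π_0 + π_1 + π_2 = 1
Solving the linear system gives exactly π = [1/3, 1/3, 1/3].

π = [0.3333, 0.3333, 0.3333]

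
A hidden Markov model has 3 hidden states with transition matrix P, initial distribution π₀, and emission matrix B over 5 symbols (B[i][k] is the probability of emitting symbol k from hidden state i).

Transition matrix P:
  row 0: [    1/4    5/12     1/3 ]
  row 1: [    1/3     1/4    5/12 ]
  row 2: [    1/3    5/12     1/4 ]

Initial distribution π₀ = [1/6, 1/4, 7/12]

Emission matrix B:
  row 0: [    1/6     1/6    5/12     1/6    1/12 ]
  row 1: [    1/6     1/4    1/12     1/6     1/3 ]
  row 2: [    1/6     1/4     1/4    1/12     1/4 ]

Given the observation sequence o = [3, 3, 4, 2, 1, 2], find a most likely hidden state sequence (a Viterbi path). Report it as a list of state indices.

t=0: δ = [2.778e-02, 4.167e-02, 4.861e-02]  (obs o_0=3)
t=1: δ = [2.701e-03, 3.376e-03, 1.447e-03]  ψ = [2, 2, 1]  (obs o_1=3)
t=2: δ = [9.377e-05, 3.751e-04, 3.516e-04]  ψ = [1, 0, 1]  (obs o_2=4)
t=3: δ = [5.210e-05, 1.221e-05, 3.907e-05]  ψ = [1, 2, 1]  (obs o_3=2)
t=4: δ = [2.171e-06, 5.427e-06, 4.341e-06]  ψ = [0, 0, 0]  (obs o_4=1)
t=5: δ = [7.537e-07, 1.507e-07, 5.653e-07]  ψ = [1, 2, 1]  (obs o_5=2)
backtrack: best end state = 0; path = [2, 0, 1, 0, 1, 0]

path = [2, 0, 1, 0, 1, 0]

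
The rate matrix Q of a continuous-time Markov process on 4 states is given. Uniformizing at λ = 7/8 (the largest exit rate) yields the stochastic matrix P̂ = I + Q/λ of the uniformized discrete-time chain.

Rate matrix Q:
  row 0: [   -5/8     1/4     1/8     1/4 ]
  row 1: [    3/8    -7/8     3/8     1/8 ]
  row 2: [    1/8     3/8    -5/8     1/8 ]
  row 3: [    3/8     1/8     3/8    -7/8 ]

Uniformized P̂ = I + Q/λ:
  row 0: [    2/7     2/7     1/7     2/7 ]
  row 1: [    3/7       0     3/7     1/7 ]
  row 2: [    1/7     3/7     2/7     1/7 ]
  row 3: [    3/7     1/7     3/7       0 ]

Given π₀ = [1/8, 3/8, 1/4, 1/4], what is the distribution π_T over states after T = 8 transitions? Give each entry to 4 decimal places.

π = [0.2999, 0.2377, 0.2999, 0.1626]

t=0: π = [0.1250, 0.3750, 0.2500, 0.2500]
t=1: π = [0.3393, 0.1786, 0.3571, 0.1250]
t=2: π = [0.2781, 0.2679, 0.2806, 0.1735]
t=3: π = [0.3087, 0.2245, 0.3090, 0.1578]
t=4: π = [0.2962, 0.2432, 0.2962, 0.1644]
t=5: π = [0.3016, 0.2351, 0.3016, 0.1617]
t=6: π = [0.2993, 0.2385, 0.2993, 0.1628]
t=7: π = [0.3003, 0.2371, 0.3003, 0.1624]
t=8: π = [0.2999, 0.2377, 0.2999, 0.1626]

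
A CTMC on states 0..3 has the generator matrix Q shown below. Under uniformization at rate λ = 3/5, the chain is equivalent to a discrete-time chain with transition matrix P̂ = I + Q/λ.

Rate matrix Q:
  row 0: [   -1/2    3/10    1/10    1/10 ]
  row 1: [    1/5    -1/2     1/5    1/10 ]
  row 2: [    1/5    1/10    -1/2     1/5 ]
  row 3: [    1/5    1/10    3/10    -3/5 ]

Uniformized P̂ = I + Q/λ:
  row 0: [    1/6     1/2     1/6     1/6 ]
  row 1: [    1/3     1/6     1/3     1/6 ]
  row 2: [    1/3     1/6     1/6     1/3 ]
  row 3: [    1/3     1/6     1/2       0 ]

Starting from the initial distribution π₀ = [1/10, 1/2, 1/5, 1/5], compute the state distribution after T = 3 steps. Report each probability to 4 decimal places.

π = [0.2866, 0.2602, 0.2759, 0.1773]

t=0: π = [0.1000, 0.5000, 0.2000, 0.2000]
t=1: π = [0.3167, 0.2000, 0.3167, 0.1667]
t=2: π = [0.2806, 0.2722, 0.2556, 0.1917]
t=3: π = [0.2866, 0.2602, 0.2759, 0.1773]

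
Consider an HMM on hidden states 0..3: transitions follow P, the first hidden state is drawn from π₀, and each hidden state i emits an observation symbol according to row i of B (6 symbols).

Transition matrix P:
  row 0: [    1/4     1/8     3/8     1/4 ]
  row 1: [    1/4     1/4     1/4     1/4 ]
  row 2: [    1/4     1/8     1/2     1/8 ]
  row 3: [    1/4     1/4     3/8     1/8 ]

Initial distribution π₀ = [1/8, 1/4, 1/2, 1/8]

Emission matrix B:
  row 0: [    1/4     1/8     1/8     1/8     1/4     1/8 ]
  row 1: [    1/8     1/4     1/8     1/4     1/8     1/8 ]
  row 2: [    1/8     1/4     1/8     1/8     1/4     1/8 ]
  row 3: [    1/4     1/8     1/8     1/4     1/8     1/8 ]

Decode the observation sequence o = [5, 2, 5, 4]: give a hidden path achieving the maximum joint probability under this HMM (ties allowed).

path = [2, 2, 2, 2]

t=0: δ = [1.562e-02, 3.125e-02, 6.250e-02, 1.562e-02]  (obs o_0=5)
t=1: δ = [1.953e-03, 9.766e-04, 3.906e-03, 9.766e-04]  ψ = [2, 1, 2, 1]  (obs o_1=2)
t=2: δ = [1.221e-04, 6.104e-05, 2.441e-04, 6.104e-05]  ψ = [2, 2, 2, 0]  (obs o_2=5)
t=3: δ = [1.526e-05, 3.815e-06, 3.052e-05, 3.815e-06]  ψ = [2, 2, 2, 0]  (obs o_3=4)
backtrack: best end state = 2; path = [2, 2, 2, 2]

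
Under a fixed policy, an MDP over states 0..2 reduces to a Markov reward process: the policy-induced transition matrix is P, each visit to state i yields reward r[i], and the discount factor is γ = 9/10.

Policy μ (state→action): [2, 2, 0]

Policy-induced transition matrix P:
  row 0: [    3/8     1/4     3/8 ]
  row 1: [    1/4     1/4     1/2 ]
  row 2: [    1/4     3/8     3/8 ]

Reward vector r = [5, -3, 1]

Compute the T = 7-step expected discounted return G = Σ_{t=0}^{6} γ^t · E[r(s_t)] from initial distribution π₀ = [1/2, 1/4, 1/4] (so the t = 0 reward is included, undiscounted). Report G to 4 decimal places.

G = 6.1347

t=0: π = [0.5000, 0.2500, 0.2500], E[r] = 2.0000, γ^t·E[r] = 2.000000, running G = 2.000000
t=1: π = [0.3125, 0.2813, 0.4063], E[r] = 1.1250, γ^t·E[r] = 1.012500, running G = 3.012500
t=2: π = [0.2891, 0.3008, 0.4102], E[r] = 0.9531, γ^t·E[r] = 0.772031, running G = 3.784531
t=3: π = [0.2861, 0.3013, 0.4126], E[r] = 0.9395, γ^t·E[r] = 0.684861, running G = 4.469393
t=4: π = [0.2858, 0.3016, 0.4127], E[r] = 0.9368, γ^t·E[r] = 0.614613, running G = 5.084006
t=5: π = [0.2857, 0.3016, 0.4127], E[r] = 0.9366, γ^t·E[r] = 0.553026, running G = 5.637032
t=6: π = [0.2857, 0.3016, 0.4127], E[r] = 0.9365, γ^t·E[r] = 0.497701, running G = 6.134732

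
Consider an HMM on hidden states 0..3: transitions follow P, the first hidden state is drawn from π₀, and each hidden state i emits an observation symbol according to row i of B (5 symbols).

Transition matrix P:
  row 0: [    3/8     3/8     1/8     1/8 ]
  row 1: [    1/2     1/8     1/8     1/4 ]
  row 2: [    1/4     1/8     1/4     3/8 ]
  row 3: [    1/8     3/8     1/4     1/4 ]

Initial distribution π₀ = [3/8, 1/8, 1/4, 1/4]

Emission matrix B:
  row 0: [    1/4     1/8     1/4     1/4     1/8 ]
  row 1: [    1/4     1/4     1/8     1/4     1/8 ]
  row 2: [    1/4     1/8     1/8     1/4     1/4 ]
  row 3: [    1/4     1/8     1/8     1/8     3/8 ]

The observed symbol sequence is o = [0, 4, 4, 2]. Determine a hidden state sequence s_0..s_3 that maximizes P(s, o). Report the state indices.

t=0: δ = [9.375e-02, 3.125e-02, 6.250e-02, 6.250e-02]  (obs o_0=0)
t=1: δ = [4.395e-03, 4.395e-03, 3.906e-03, 8.789e-03]  ψ = [0, 0, 2, 2]  (obs o_1=4)
t=2: δ = [2.747e-04, 4.120e-04, 5.493e-04, 8.240e-04]  ψ = [1, 3, 3, 3]  (obs o_2=4)
t=3: δ = [5.150e-05, 3.862e-05, 2.575e-05, 2.575e-05]  ψ = [1, 3, 3, 2]  (obs o_3=2)
backtrack: best end state = 0; path = [2, 3, 1, 0]

path = [2, 3, 1, 0]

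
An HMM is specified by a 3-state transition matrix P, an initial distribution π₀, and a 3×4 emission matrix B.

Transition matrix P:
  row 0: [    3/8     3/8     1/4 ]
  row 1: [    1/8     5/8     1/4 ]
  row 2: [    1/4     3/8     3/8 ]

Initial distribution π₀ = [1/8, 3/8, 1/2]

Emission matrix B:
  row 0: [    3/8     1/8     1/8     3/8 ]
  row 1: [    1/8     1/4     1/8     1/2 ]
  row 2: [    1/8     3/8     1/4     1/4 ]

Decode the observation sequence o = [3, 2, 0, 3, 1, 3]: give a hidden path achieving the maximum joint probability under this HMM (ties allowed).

path = [1, 1, 1, 1, 1, 1]

t=0: δ = [4.688e-02, 1.875e-01, 1.250e-01]  (obs o_0=3)
t=1: δ = [3.906e-03, 1.465e-02, 1.172e-02]  ψ = [2, 1, 1]  (obs o_1=2)
t=2: δ = [1.099e-03, 1.144e-03, 5.493e-04]  ψ = [2, 1, 2]  (obs o_2=0)
t=3: δ = [1.545e-04, 3.576e-04, 7.153e-05]  ψ = [0, 1, 1]  (obs o_3=3)
t=4: δ = [7.242e-06, 5.588e-05, 3.353e-05]  ψ = [0, 1, 1]  (obs o_4=1)
t=5: δ = [3.143e-06, 1.746e-05, 3.492e-06]  ψ = [2, 1, 1]  (obs o_5=3)
backtrack: best end state = 1; path = [1, 1, 1, 1, 1, 1]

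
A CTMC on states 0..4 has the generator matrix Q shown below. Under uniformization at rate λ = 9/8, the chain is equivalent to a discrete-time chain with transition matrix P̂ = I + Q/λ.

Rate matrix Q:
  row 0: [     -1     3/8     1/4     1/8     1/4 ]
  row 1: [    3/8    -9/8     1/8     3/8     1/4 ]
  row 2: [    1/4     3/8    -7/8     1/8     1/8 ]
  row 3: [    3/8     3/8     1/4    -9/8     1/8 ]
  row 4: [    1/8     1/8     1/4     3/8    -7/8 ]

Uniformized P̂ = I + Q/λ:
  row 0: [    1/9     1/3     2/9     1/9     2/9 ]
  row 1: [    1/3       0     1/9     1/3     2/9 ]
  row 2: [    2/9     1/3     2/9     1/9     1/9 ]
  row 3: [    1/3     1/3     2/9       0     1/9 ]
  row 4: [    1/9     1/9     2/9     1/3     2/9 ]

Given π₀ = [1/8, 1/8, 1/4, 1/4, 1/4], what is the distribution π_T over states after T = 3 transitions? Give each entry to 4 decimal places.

t=0: π = [0.1250, 0.1250, 0.2500, 0.2500, 0.2500]
t=1: π = [0.2222, 0.2361, 0.2083, 0.1667, 0.1667]
t=2: π = [0.2238, 0.2176, 0.1960, 0.1821, 0.1806]
t=3: π = [0.2217, 0.2207, 0.1980, 0.1794, 0.1802]

π = [0.2217, 0.2207, 0.1980, 0.1794, 0.1802]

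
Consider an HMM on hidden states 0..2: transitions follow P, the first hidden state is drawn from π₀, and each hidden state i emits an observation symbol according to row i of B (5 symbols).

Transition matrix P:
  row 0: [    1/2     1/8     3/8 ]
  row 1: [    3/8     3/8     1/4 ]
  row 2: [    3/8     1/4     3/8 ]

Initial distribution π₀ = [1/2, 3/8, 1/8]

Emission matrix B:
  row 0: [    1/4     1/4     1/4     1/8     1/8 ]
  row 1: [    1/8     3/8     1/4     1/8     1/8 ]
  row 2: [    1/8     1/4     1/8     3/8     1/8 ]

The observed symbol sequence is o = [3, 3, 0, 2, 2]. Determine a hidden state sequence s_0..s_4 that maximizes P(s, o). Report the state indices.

path = [0, 2, 0, 0, 0]

t=0: δ = [6.250e-02, 4.688e-02, 4.688e-02]  (obs o_0=3)
t=1: δ = [3.906e-03, 2.197e-03, 8.789e-03]  ψ = [0, 1, 0]  (obs o_1=3)
t=2: δ = [8.240e-04, 2.747e-04, 4.120e-04]  ψ = [2, 2, 2]  (obs o_2=0)
t=3: δ = [1.030e-04, 2.575e-05, 3.862e-05]  ψ = [0, 0, 0]  (obs o_3=2)
t=4: δ = [1.287e-05, 3.219e-06, 4.828e-06]  ψ = [0, 0, 0]  (obs o_4=2)
backtrack: best end state = 0; path = [0, 2, 0, 0, 0]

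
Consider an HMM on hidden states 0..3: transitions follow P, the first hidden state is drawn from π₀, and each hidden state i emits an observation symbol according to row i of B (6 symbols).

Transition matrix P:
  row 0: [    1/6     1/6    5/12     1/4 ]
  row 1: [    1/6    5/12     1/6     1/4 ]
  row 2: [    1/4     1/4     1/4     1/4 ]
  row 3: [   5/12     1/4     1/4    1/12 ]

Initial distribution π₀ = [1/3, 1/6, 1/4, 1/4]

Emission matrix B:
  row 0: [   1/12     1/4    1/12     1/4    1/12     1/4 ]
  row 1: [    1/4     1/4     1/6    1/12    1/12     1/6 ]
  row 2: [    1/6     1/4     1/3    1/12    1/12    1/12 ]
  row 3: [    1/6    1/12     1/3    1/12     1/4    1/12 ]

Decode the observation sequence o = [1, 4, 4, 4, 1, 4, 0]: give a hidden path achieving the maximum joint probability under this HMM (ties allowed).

t=0: δ = [8.333e-02, 4.167e-02, 6.250e-02, 2.083e-02]  (obs o_0=1)
t=1: δ = [1.302e-03, 1.447e-03, 2.894e-03, 5.208e-03]  ψ = [2, 1, 0, 0]  (obs o_1=4)
t=2: δ = [1.808e-04, 1.085e-04, 1.085e-04, 1.808e-04]  ψ = [3, 3, 3, 2]  (obs o_2=4)
t=3: δ = [6.279e-06, 3.768e-06, 6.279e-06, 1.130e-05]  ψ = [3, 1, 0, 0]  (obs o_3=4)
t=4: δ = [1.177e-06, 7.064e-07, 7.064e-07, 1.308e-07]  ψ = [3, 3, 3, 0]  (obs o_4=1)
t=5: δ = [1.635e-08, 2.453e-08, 4.088e-08, 7.359e-08]  ψ = [0, 1, 0, 0]  (obs o_5=4)
t=6: δ = [2.555e-09, 4.599e-09, 3.066e-09, 1.703e-09]  ψ = [3, 3, 3, 2]  (obs o_6=0)
backtrack: best end state = 1; path = [0, 3, 0, 3, 0, 3, 1]

path = [0, 3, 0, 3, 0, 3, 1]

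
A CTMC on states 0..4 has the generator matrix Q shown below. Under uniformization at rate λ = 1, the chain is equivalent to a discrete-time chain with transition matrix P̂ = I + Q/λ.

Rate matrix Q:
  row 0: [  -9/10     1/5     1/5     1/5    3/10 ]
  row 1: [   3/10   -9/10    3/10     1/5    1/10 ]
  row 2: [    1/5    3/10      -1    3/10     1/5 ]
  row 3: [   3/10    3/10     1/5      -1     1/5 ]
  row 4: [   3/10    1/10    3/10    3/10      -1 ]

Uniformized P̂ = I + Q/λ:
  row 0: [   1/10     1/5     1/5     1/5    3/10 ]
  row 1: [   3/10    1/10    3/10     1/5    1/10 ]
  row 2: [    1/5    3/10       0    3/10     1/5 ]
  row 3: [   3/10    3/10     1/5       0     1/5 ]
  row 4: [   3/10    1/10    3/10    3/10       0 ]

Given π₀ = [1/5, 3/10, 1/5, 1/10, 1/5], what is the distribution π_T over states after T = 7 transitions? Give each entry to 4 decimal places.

t=0: π = [0.2000, 0.3000, 0.2000, 0.1000, 0.2000]
t=1: π = [0.2400, 0.1800, 0.2100, 0.2200, 0.1500]
t=2: π = [0.2310, 0.2100, 0.1910, 0.1920, 0.1760]
t=3: π = [0.2347, 0.1997, 0.2004, 0.1983, 0.1669]
t=4: π = [0.2330, 0.2032, 0.1966, 0.1971, 0.1701]
t=5: π = [0.2337, 0.2020, 0.1980, 0.1973, 0.1690]
t=6: π = [0.2335, 0.2024, 0.1975, 0.1972, 0.1694]
t=7: π = [0.2336, 0.2023, 0.1977, 0.1972, 0.1692]

π = [0.2336, 0.2023, 0.1977, 0.1972, 0.1692]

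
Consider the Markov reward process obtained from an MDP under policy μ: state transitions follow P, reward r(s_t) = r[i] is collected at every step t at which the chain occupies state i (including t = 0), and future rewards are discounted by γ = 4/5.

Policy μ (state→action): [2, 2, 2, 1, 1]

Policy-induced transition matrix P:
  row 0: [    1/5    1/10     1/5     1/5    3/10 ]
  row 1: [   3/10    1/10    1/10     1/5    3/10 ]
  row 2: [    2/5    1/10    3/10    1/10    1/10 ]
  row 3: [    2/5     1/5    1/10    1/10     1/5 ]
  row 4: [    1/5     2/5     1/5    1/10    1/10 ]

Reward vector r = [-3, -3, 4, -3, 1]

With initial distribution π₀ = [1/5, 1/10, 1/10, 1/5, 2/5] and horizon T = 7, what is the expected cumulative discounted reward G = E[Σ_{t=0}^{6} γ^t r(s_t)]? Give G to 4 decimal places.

G = -3.3898

t=0: π = [0.2000, 0.1000, 0.1000, 0.2000, 0.4000], E[r] = -0.7000, γ^t·E[r] = -0.700000, running G = -0.700000
t=1: π = [0.2700, 0.2400, 0.1800, 0.1300, 0.1800], E[r] = -1.0200, γ^t·E[r] = -0.816000, running G = -1.516000
t=2: π = [0.2860, 0.1670, 0.1810, 0.1510, 0.2150], E[r] = -0.8730, γ^t·E[r] = -0.558720, running G = -2.074720
t=3: π = [0.2831, 0.1796, 0.1863, 0.1453, 0.2057], E[r] = -0.8731, γ^t·E[r] = -0.447027, running G = -2.521747
t=4: π = [0.2843, 0.1762, 0.1861, 0.1463, 0.2071], E[r] = -0.8687, γ^t·E[r] = -0.355836, running G = -2.877583
t=5: π = [0.2841, 0.1767, 0.1864, 0.1461, 0.2067], E[r] = -0.8685, γ^t·E[r] = -0.284602, running G = -3.162185
t=6: π = [0.2842, 0.1766, 0.1864, 0.1461, 0.2068], E[r] = -0.8684, γ^t·E[r] = -0.227646, running G = -3.389831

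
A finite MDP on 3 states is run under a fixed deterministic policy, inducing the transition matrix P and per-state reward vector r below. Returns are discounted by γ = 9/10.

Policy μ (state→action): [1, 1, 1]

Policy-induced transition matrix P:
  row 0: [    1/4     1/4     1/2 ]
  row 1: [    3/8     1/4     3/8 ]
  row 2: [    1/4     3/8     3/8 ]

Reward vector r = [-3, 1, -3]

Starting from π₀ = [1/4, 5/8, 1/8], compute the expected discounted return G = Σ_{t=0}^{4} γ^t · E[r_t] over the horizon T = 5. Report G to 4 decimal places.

t=0: π = [0.2500, 0.6250, 0.1250], E[r] = -0.5000, γ^t·E[r] = -0.500000, running G = -0.500000
t=1: π = [0.3281, 0.2656, 0.4063], E[r] = -1.9375, γ^t·E[r] = -1.743750, running G = -2.243750
t=2: π = [0.2832, 0.3008, 0.4160], E[r] = -1.7969, γ^t·E[r] = -1.455469, running G = -3.699219
t=3: π = [0.2876, 0.3020, 0.4104], E[r] = -1.7920, γ^t·E[r] = -1.306362, running G = -5.005581
t=4: π = [0.2878, 0.3013, 0.4109], E[r] = -1.7948, γ^t·E[r] = -1.177568, running G = -6.183149

G = -6.1831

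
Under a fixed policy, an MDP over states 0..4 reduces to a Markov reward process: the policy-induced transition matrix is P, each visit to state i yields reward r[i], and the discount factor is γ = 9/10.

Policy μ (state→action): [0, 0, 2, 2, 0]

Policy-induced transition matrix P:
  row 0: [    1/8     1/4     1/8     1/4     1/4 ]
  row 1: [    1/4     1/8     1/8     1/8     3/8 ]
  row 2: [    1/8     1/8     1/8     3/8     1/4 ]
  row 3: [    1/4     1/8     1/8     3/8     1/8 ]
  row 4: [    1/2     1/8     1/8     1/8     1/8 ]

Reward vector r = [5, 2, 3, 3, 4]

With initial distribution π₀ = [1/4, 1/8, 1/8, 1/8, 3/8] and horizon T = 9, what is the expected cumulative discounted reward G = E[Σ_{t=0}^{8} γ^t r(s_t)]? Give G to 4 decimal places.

G = 22.0860

t=0: π = [0.2500, 0.1250, 0.1250, 0.1250, 0.3750], E[r] = 3.7500, γ^t·E[r] = 3.750000, running G = 3.750000
t=1: π = [0.2969, 0.1563, 0.1250, 0.2188, 0.2031], E[r] = 3.6406, γ^t·E[r] = 3.276563, running G = 7.026563
t=2: π = [0.2480, 0.1621, 0.1250, 0.2480, 0.2168], E[r] = 3.5508, γ^t·E[r] = 2.876133, running G = 9.902695
t=3: π = [0.2576, 0.1560, 0.1250, 0.2493, 0.2122], E[r] = 3.5713, γ^t·E[r] = 2.603470, running G = 12.506165
t=4: π = [0.2552, 0.1572, 0.1250, 0.2508, 0.2118], E[r] = 3.5651, γ^t·E[r] = 2.339038, running G = 14.845203
t=5: π = [0.2554, 0.1569, 0.1250, 0.2508, 0.2118], E[r] = 3.5658, γ^t·E[r] = 2.105558, running G = 16.950761
t=6: π = [0.2554, 0.1569, 0.1250, 0.2509, 0.2118], E[r] = 3.5657, γ^t·E[r] = 1.894936, running G = 18.845697
t=7: π = [0.2554, 0.1569, 0.1250, 0.2509, 0.2118], E[r] = 3.5656, γ^t·E[r] = 1.705437, running G = 20.551135
t=8: π = [0.2554, 0.1569, 0.1250, 0.2509, 0.2118], E[r] = 3.5656, γ^t·E[r] = 1.534895, running G = 22.086030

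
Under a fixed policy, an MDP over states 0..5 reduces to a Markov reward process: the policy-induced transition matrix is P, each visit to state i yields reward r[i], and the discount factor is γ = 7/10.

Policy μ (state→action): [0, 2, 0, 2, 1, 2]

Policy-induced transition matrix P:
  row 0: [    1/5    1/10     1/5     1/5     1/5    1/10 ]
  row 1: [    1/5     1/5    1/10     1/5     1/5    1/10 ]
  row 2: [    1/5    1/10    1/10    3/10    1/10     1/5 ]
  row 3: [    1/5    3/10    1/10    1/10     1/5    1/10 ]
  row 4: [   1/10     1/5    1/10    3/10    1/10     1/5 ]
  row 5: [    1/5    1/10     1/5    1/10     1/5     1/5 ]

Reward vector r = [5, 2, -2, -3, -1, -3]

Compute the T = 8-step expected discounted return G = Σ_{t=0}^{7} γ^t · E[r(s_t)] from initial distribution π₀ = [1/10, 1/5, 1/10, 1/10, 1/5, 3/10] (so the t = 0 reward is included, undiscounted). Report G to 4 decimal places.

t=0: π = [0.1000, 0.2000, 0.1000, 0.1000, 0.2000, 0.3000], E[r] = -0.7000, γ^t·E[r] = -0.700000, running G = -0.700000
t=1: π = [0.1800, 0.1600, 0.1400, 0.1900, 0.1700, 0.1600], E[r] = -0.2800, γ^t·E[r] = -0.196000, running G = -0.896000
t=2: π = [0.1830, 0.1710, 0.1340, 0.1960, 0.1690, 0.1470], E[r] = -0.2090, γ^t·E[r] = -0.102410, running G = -0.998410
t=3: π = [0.1831, 0.1732, 0.1330, 0.1960, 0.1697, 0.1450], E[r] = -0.1968, γ^t·E[r] = -0.067502, running G = -1.065912
t=4: π = [0.1830, 0.1735, 0.1328, 0.1962, 0.1697, 0.1448], E[r] = -0.1960, γ^t·E[r] = -0.047069, running G = -1.112982
t=5: π = [0.1830, 0.1736, 0.1328, 0.1962, 0.1697, 0.1447], E[r] = -0.1957, γ^t·E[r] = -0.032897, running G = -1.145878
t=6: π = [0.1830, 0.1736, 0.1328, 0.1962, 0.1697, 0.1447], E[r] = -0.1957, γ^t·E[r] = -0.023026, running G = -1.168904
t=7: π = [0.1830, 0.1736, 0.1328, 0.1962, 0.1697, 0.1447], E[r] = -0.1957, γ^t·E[r] = -0.016117, running G = -1.185021

G = -1.1850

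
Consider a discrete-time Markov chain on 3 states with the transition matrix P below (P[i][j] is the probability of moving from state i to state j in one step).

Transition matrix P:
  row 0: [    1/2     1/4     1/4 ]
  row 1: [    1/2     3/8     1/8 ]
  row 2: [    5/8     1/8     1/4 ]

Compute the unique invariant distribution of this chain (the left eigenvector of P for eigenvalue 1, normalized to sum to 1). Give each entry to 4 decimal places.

Balance equations π_j = Σ_i π_i·P[i][j]:
  π_0 = 1/2·π_0 + 1/2·π_1 + 5/8·π_2
  π_1 = 1/4·π_0 + 3/8·π_1 + 1/8·π_2
  normalize: π_0 + π_1 + π_2 = 1
Solving the linear system gives exactly π = [29/55, 14/55, 12/55].

π = [0.5273, 0.2545, 0.2182]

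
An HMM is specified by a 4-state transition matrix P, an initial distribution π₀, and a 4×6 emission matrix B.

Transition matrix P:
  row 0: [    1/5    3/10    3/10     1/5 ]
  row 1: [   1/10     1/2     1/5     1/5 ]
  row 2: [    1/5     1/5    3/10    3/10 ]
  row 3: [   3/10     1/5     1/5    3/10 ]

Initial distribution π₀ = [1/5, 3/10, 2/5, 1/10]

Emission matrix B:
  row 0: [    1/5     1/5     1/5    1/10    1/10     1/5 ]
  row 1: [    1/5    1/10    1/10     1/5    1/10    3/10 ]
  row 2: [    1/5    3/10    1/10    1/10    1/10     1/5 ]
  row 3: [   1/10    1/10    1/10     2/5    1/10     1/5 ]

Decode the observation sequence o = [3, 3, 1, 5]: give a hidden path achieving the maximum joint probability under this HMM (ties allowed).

t=0: δ = [2.000e-02, 6.000e-02, 4.000e-02, 4.000e-02]  (obs o_0=3)
t=1: δ = [1.200e-03, 6.000e-03, 1.200e-03, 4.800e-03]  ψ = [3, 1, 1, 1]  (obs o_1=3)
t=2: δ = [2.880e-04, 3.000e-04, 3.600e-04, 1.440e-04]  ψ = [3, 1, 1, 3]  (obs o_2=1)
t=3: δ = [1.440e-05, 4.500e-05, 2.160e-05, 2.160e-05]  ψ = [2, 1, 2, 2]  (obs o_3=5)
backtrack: best end state = 1; path = [1, 1, 1, 1]

path = [1, 1, 1, 1]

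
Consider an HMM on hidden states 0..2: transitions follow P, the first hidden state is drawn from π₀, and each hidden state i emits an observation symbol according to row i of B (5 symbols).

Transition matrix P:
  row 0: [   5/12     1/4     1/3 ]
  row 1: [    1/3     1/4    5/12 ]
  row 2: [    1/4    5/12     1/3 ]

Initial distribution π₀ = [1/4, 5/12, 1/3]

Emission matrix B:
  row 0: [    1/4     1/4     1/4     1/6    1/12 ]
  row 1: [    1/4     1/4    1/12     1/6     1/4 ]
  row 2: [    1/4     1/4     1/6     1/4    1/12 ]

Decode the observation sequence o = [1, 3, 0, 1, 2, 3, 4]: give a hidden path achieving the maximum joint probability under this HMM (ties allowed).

t=0: δ = [6.250e-02, 1.042e-01, 8.333e-02]  (obs o_0=1)
t=1: δ = [5.787e-03, 5.787e-03, 1.085e-02]  ψ = [1, 2, 1]  (obs o_1=3)
t=2: δ = [6.782e-04, 1.130e-03, 9.042e-04]  ψ = [2, 2, 2]  (obs o_2=0)
t=3: δ = [9.419e-05, 9.419e-05, 1.177e-04]  ψ = [1, 2, 1]  (obs o_3=1)
t=4: δ = [9.811e-06, 4.088e-06, 6.541e-06]  ψ = [0, 2, 1]  (obs o_4=2)
t=5: δ = [6.814e-07, 4.542e-07, 8.176e-07]  ψ = [0, 2, 0]  (obs o_5=3)
t=6: δ = [2.366e-08, 8.517e-08, 2.271e-08]  ψ = [0, 2, 2]  (obs o_6=4)
backtrack: best end state = 1; path = [1, 2, 1, 0, 0, 2, 1]

path = [1, 2, 1, 0, 0, 2, 1]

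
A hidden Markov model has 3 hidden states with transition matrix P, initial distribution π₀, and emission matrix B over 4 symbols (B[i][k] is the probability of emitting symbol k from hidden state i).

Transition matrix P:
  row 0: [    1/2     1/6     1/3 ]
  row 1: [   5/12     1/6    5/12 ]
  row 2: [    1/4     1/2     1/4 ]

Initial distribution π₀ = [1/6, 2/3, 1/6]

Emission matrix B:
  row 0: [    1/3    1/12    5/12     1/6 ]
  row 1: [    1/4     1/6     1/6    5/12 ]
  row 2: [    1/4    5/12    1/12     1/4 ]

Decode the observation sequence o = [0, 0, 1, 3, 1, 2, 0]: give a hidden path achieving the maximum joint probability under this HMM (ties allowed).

t=0: δ = [5.556e-02, 1.667e-01, 4.167e-02]  (obs o_0=0)
t=1: δ = [2.315e-02, 6.944e-03, 1.736e-02]  ψ = [1, 1, 1]  (obs o_1=0)
t=2: δ = [9.645e-04, 1.447e-03, 3.215e-03]  ψ = [0, 2, 0]  (obs o_2=1)
t=3: δ = [1.340e-04, 6.698e-04, 2.009e-04]  ψ = [2, 2, 2]  (obs o_3=3)
t=4: δ = [2.326e-05, 1.861e-05, 1.163e-04]  ψ = [1, 1, 1]  (obs o_4=1)
t=5: δ = [1.211e-05, 9.690e-06, 2.423e-06]  ψ = [2, 2, 2]  (obs o_5=2)
t=6: δ = [2.019e-06, 5.047e-07, 1.009e-06]  ψ = [0, 0, 0]  (obs o_6=0)
backtrack: best end state = 0; path = [1, 0, 2, 1, 2, 0, 0]

path = [1, 0, 2, 1, 2, 0, 0]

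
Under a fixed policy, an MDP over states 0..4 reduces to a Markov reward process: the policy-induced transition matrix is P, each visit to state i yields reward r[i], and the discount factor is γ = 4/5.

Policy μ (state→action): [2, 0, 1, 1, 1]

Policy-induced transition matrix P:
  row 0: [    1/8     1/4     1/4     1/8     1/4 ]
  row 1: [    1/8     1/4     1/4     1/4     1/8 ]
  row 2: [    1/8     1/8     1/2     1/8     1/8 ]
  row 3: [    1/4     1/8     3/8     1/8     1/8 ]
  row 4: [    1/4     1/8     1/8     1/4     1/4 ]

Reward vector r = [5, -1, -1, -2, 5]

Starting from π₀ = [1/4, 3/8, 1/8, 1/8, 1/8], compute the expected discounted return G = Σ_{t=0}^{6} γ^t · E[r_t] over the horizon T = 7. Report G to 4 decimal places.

t=0: π = [0.2500, 0.3750, 0.1250, 0.1250, 0.1250], E[r] = 1.1250, γ^t·E[r] = 1.125000, running G = 1.125000
t=1: π = [0.1563, 0.2031, 0.2813, 0.1875, 0.1719], E[r] = 0.7813, γ^t·E[r] = 0.625000, running G = 1.750000
t=2: π = [0.1699, 0.1699, 0.3223, 0.1719, 0.1660], E[r] = 0.8438, γ^t·E[r] = 0.540000, running G = 2.290000
t=3: π = [0.1672, 0.1675, 0.3313, 0.1670, 0.1670], E[r] = 0.8384, γ^t·E[r] = 0.429250, running G = 2.719250
t=4: π = [0.1667, 0.1668, 0.3328, 0.1668, 0.1668], E[r] = 0.8344, γ^t·E[r] = 0.341750, running G = 3.061000
t=5: π = [0.1667, 0.1667, 0.3332, 0.1667, 0.1667], E[r] = 0.8336, γ^t·E[r] = 0.273165, running G = 3.334165
t=6: π = [0.1667, 0.1667, 0.3333, 0.1667, 0.1667], E[r] = 0.8334, γ^t·E[r] = 0.218474, running G = 3.552639

G = 3.5526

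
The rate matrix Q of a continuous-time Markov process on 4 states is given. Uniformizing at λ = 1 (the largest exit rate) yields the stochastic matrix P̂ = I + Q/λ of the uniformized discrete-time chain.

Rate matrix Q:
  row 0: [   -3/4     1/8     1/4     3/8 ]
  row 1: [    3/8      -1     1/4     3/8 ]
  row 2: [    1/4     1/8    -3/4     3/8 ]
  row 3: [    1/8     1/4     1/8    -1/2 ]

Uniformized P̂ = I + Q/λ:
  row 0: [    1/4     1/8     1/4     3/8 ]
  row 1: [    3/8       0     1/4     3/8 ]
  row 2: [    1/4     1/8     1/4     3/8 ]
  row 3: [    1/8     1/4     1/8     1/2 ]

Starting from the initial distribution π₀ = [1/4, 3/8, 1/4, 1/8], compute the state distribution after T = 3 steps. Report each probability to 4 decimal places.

t=0: π = [0.2500, 0.3750, 0.2500, 0.1250]
t=1: π = [0.2813, 0.0938, 0.2344, 0.3906]
t=2: π = [0.2129, 0.1621, 0.2012, 0.4238]
t=3: π = [0.2173, 0.1577, 0.1970, 0.4280]

π = [0.2173, 0.1577, 0.1970, 0.4280]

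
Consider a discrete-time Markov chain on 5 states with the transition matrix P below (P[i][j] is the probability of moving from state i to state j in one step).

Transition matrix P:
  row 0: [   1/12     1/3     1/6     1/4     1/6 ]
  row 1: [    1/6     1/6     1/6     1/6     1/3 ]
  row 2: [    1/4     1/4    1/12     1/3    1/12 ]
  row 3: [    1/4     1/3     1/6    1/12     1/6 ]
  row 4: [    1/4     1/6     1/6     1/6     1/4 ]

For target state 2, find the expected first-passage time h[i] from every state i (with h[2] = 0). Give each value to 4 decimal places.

First-step conditioning: h[2] = 0; for i ≠ 2, h[i] = 1 + Σ_k P[i][k]·h[k].
  h[0] = 1 + 1/12·h[0] + 1/3·h[1] + 1/4·h[3] + 1/6·h[4]
  h[1] = 1 + 1/6·h[0] + 1/6·h[1] + 1/6·h[3] + 1/3·h[4]
  h[3] = 1 + 1/4·h[0] + 1/3·h[1] + 1/12·h[3] + 1/6·h[4]
  h[4] = 1 + 1/4·h[0] + 1/6·h[1] + 1/6·h[3] + 1/4·h[4]
Solving the 4×4 linear system over states ≠ 2 gives exactly h = [6, 6, 0, 6, 6] (h[2] = 0 is the target).

h = [6.0000, 6.0000, 0.0000, 6.0000, 6.0000]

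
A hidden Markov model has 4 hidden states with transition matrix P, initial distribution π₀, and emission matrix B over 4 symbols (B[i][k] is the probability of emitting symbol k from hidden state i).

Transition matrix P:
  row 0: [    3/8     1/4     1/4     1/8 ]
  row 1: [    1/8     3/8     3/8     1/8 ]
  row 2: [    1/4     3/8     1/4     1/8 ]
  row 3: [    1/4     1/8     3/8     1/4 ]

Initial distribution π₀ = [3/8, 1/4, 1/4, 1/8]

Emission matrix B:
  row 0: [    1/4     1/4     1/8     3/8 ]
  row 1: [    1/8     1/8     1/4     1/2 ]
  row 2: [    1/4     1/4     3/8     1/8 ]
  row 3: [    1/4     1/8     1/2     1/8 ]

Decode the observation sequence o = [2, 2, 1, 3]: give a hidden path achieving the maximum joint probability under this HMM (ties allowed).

t=0: δ = [4.688e-02, 6.250e-02, 9.375e-02, 6.250e-02]  (obs o_0=2)
t=1: δ = [2.930e-03, 8.789e-03, 8.789e-03, 7.812e-03]  ψ = [2, 2, 1, 3]  (obs o_1=2)
t=2: δ = [5.493e-04, 4.120e-04, 8.240e-04, 2.441e-04]  ψ = [2, 1, 1, 3]  (obs o_2=1)
t=3: δ = [7.725e-05, 1.545e-04, 2.575e-05, 1.287e-05]  ψ = [0, 2, 2, 2]  (obs o_3=3)
backtrack: best end state = 1; path = [2, 1, 2, 1]

path = [2, 1, 2, 1]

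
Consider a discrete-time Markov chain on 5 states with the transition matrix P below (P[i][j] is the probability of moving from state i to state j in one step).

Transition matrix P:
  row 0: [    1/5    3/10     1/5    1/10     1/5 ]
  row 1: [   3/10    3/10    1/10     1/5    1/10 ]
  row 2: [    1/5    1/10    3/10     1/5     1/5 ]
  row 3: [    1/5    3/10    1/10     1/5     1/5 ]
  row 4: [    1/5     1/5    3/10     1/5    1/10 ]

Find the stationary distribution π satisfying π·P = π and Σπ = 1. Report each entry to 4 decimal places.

π = [0.2245, 0.2455, 0.1929, 0.1775, 0.1595]

Balance equations π_j = Σ_i π_i·P[i][j]:
  π_0 = 1/5·π_0 + 3/10·π_1 + 1/5·π_2 + 1/5·π_3 + 1/5·π_4
  π_1 = 3/10·π_0 + 3/10·π_1 + 1/10·π_2 + 3/10·π_3 + 1/5·π_4
  π_2 = 1/5·π_0 + 1/10·π_1 + 3/10·π_2 + 1/10·π_3 + 3/10·π_4
  π_3 = 1/10·π_0 + 1/5·π_1 + 1/5·π_2 + 1/5·π_3 + 1/5·π_4
  normalize: π_0 + π_1 + π_2 + π_3 + π_4 = 1
Solving the linear system gives exactly π = [977/4351, 1068/4351, 1679/8702, 1545/8702, 694/4351].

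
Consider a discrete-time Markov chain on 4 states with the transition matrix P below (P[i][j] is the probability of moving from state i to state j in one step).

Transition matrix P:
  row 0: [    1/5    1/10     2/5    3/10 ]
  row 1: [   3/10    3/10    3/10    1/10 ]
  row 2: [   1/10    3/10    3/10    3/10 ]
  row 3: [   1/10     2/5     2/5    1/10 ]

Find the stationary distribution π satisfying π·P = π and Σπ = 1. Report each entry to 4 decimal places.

π = [0.1745, 0.2853, 0.3377, 0.2024]

Balance equations π_j = Σ_i π_i·P[i][j]:
  π_0 = 1/5·π_0 + 3/10·π_1 + 1/10·π_2 + 1/10·π_3
  π_1 = 1/10·π_0 + 3/10·π_1 + 3/10·π_2 + 2/5·π_3
  π_2 = 2/5·π_0 + 3/10·π_1 + 3/10·π_2 + 2/5·π_3
  normalize: π_0 + π_1 + π_2 + π_3 = 1
Solving the linear system gives exactly π = [100/573, 109/382, 129/382, 116/573].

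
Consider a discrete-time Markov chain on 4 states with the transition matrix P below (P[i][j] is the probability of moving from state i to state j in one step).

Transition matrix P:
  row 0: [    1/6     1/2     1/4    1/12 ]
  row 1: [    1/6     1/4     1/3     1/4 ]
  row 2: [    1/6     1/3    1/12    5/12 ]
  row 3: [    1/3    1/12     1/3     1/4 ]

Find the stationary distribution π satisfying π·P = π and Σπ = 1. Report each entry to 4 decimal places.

Balance equations π_j = Σ_i π_i·P[i][j]:
  π_0 = 1/6·π_0 + 1/6·π_1 + 1/6·π_2 + 1/3·π_3
  π_1 = 1/2·π_0 + 1/4·π_1 + 1/3·π_2 + 1/12·π_3
  π_2 = 1/4·π_0 + 1/3·π_1 + 1/12·π_2 + 1/3·π_3
  normalize: π_0 + π_1 + π_2 + π_3 = 1
Solving the linear system gives exactly π = [233/1112, 39/139, 281/1112, 143/556].

π = [0.2095, 0.2806, 0.2527, 0.2572]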